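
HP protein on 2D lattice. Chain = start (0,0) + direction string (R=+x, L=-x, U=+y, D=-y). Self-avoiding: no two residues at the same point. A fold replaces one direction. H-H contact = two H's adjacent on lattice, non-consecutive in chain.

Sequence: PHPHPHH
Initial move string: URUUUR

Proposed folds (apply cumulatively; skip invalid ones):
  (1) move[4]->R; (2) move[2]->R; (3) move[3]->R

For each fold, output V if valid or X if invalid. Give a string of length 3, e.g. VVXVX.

Initial: URUUUR -> [(0, 0), (0, 1), (1, 1), (1, 2), (1, 3), (1, 4), (2, 4)]
Fold 1: move[4]->R => URUURR VALID
Fold 2: move[2]->R => URRURR VALID
Fold 3: move[3]->R => URRRRR VALID

Answer: VVV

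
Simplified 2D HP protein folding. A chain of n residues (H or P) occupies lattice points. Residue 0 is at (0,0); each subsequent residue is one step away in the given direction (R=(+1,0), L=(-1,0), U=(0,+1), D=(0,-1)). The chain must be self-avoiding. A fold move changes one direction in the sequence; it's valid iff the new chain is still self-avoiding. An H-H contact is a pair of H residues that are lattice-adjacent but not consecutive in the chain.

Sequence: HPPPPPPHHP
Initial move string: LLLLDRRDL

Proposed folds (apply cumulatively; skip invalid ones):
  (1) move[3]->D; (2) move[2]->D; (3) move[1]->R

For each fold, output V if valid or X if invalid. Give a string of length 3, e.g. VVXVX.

Initial: LLLLDRRDL -> [(0, 0), (-1, 0), (-2, 0), (-3, 0), (-4, 0), (-4, -1), (-3, -1), (-2, -1), (-2, -2), (-3, -2)]
Fold 1: move[3]->D => LLLDDRRDL VALID
Fold 2: move[2]->D => LLDDDRRDL VALID
Fold 3: move[1]->R => LRDDDRRDL INVALID (collision), skipped

Answer: VVX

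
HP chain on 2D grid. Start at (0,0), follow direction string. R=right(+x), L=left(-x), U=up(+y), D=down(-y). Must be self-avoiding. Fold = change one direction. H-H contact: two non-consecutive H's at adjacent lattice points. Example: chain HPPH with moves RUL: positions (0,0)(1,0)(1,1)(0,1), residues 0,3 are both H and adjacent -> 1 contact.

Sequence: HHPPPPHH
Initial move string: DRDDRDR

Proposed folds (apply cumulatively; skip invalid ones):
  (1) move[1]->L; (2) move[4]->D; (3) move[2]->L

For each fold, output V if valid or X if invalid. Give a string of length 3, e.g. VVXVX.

Answer: VVV

Derivation:
Initial: DRDDRDR -> [(0, 0), (0, -1), (1, -1), (1, -2), (1, -3), (2, -3), (2, -4), (3, -4)]
Fold 1: move[1]->L => DLDDRDR VALID
Fold 2: move[4]->D => DLDDDDR VALID
Fold 3: move[2]->L => DLLDDDR VALID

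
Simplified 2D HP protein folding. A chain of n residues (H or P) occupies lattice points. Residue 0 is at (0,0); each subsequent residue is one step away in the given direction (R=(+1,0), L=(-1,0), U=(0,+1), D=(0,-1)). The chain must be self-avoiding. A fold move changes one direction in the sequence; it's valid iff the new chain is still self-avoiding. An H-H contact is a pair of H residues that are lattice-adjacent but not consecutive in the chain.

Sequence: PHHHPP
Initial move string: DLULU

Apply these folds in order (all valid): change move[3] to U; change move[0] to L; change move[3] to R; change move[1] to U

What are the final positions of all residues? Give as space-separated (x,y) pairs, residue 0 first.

Answer: (0,0) (-1,0) (-1,1) (-1,2) (0,2) (0,3)

Derivation:
Initial moves: DLULU
Fold: move[3]->U => DLUUU (positions: [(0, 0), (0, -1), (-1, -1), (-1, 0), (-1, 1), (-1, 2)])
Fold: move[0]->L => LLUUU (positions: [(0, 0), (-1, 0), (-2, 0), (-2, 1), (-2, 2), (-2, 3)])
Fold: move[3]->R => LLURU (positions: [(0, 0), (-1, 0), (-2, 0), (-2, 1), (-1, 1), (-1, 2)])
Fold: move[1]->U => LUURU (positions: [(0, 0), (-1, 0), (-1, 1), (-1, 2), (0, 2), (0, 3)])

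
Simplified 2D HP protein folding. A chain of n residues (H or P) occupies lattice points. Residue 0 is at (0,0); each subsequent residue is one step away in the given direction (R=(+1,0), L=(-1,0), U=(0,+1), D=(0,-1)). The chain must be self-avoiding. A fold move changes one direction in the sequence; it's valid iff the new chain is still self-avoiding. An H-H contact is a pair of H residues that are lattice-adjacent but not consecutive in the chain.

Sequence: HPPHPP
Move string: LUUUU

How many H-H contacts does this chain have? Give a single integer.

Answer: 0

Derivation:
Positions: [(0, 0), (-1, 0), (-1, 1), (-1, 2), (-1, 3), (-1, 4)]
No H-H contacts found.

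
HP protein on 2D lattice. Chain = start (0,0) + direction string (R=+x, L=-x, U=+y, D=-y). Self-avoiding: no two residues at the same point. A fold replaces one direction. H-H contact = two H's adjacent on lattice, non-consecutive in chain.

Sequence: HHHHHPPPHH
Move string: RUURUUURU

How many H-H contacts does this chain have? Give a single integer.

Answer: 0

Derivation:
Positions: [(0, 0), (1, 0), (1, 1), (1, 2), (2, 2), (2, 3), (2, 4), (2, 5), (3, 5), (3, 6)]
No H-H contacts found.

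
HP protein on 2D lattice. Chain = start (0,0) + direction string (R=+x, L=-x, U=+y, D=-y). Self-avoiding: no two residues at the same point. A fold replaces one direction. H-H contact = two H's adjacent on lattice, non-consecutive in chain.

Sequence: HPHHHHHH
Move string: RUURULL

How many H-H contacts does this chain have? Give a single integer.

Positions: [(0, 0), (1, 0), (1, 1), (1, 2), (2, 2), (2, 3), (1, 3), (0, 3)]
H-H contact: residue 3 @(1,2) - residue 6 @(1, 3)

Answer: 1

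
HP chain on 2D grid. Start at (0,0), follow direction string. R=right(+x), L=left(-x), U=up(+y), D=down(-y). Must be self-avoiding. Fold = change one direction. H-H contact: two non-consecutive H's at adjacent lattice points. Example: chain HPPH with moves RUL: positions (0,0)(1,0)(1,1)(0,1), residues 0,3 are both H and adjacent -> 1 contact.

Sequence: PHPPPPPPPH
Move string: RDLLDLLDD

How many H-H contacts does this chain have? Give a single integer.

Answer: 0

Derivation:
Positions: [(0, 0), (1, 0), (1, -1), (0, -1), (-1, -1), (-1, -2), (-2, -2), (-3, -2), (-3, -3), (-3, -4)]
No H-H contacts found.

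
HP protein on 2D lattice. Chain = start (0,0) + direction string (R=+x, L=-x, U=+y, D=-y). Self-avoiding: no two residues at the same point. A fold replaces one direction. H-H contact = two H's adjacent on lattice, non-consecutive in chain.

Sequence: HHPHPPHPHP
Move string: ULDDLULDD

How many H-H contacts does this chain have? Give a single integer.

Answer: 2

Derivation:
Positions: [(0, 0), (0, 1), (-1, 1), (-1, 0), (-1, -1), (-2, -1), (-2, 0), (-3, 0), (-3, -1), (-3, -2)]
H-H contact: residue 0 @(0,0) - residue 3 @(-1, 0)
H-H contact: residue 3 @(-1,0) - residue 6 @(-2, 0)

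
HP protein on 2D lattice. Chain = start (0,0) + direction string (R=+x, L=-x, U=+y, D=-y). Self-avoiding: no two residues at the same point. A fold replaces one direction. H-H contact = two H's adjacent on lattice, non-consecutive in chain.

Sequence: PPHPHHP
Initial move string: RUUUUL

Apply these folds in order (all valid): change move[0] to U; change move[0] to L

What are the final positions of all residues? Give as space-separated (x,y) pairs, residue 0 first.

Initial moves: RUUUUL
Fold: move[0]->U => UUUUUL (positions: [(0, 0), (0, 1), (0, 2), (0, 3), (0, 4), (0, 5), (-1, 5)])
Fold: move[0]->L => LUUUUL (positions: [(0, 0), (-1, 0), (-1, 1), (-1, 2), (-1, 3), (-1, 4), (-2, 4)])

Answer: (0,0) (-1,0) (-1,1) (-1,2) (-1,3) (-1,4) (-2,4)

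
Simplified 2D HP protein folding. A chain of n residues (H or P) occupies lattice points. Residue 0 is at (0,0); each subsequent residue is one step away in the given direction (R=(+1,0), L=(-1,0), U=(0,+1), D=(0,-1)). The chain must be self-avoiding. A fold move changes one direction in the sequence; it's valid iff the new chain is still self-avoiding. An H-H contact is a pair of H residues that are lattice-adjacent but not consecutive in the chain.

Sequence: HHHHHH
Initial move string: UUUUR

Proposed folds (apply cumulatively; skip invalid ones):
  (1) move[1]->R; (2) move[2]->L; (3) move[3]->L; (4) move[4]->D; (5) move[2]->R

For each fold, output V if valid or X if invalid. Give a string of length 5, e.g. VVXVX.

Answer: VXXXV

Derivation:
Initial: UUUUR -> [(0, 0), (0, 1), (0, 2), (0, 3), (0, 4), (1, 4)]
Fold 1: move[1]->R => URUUR VALID
Fold 2: move[2]->L => URLUR INVALID (collision), skipped
Fold 3: move[3]->L => URULR INVALID (collision), skipped
Fold 4: move[4]->D => URUUD INVALID (collision), skipped
Fold 5: move[2]->R => URRUR VALID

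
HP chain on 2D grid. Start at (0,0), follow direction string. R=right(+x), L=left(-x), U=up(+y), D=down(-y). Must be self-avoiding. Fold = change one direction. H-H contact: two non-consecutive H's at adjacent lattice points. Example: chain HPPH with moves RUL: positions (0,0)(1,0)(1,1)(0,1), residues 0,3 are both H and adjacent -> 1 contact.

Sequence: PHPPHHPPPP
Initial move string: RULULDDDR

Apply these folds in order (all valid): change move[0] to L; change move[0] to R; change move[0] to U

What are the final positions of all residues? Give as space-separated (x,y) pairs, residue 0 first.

Answer: (0,0) (0,1) (0,2) (-1,2) (-1,3) (-2,3) (-2,2) (-2,1) (-2,0) (-1,0)

Derivation:
Initial moves: RULULDDDR
Fold: move[0]->L => LULULDDDR (positions: [(0, 0), (-1, 0), (-1, 1), (-2, 1), (-2, 2), (-3, 2), (-3, 1), (-3, 0), (-3, -1), (-2, -1)])
Fold: move[0]->R => RULULDDDR (positions: [(0, 0), (1, 0), (1, 1), (0, 1), (0, 2), (-1, 2), (-1, 1), (-1, 0), (-1, -1), (0, -1)])
Fold: move[0]->U => UULULDDDR (positions: [(0, 0), (0, 1), (0, 2), (-1, 2), (-1, 3), (-2, 3), (-2, 2), (-2, 1), (-2, 0), (-1, 0)])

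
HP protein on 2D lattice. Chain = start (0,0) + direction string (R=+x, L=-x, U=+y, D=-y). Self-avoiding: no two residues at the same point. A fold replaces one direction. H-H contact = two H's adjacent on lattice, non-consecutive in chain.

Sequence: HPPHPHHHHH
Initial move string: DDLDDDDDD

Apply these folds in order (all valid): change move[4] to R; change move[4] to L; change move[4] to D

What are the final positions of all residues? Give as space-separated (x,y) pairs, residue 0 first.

Initial moves: DDLDDDDDD
Fold: move[4]->R => DDLDRDDDD (positions: [(0, 0), (0, -1), (0, -2), (-1, -2), (-1, -3), (0, -3), (0, -4), (0, -5), (0, -6), (0, -7)])
Fold: move[4]->L => DDLDLDDDD (positions: [(0, 0), (0, -1), (0, -2), (-1, -2), (-1, -3), (-2, -3), (-2, -4), (-2, -5), (-2, -6), (-2, -7)])
Fold: move[4]->D => DDLDDDDDD (positions: [(0, 0), (0, -1), (0, -2), (-1, -2), (-1, -3), (-1, -4), (-1, -5), (-1, -6), (-1, -7), (-1, -8)])

Answer: (0,0) (0,-1) (0,-2) (-1,-2) (-1,-3) (-1,-4) (-1,-5) (-1,-6) (-1,-7) (-1,-8)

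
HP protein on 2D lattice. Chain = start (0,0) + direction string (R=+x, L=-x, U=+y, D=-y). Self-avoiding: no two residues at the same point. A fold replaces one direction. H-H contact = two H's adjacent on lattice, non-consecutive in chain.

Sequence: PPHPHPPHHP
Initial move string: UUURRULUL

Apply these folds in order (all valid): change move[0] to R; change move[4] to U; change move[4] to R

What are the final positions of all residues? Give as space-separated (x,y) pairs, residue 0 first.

Answer: (0,0) (1,0) (1,1) (1,2) (2,2) (3,2) (3,3) (2,3) (2,4) (1,4)

Derivation:
Initial moves: UUURRULUL
Fold: move[0]->R => RUURRULUL (positions: [(0, 0), (1, 0), (1, 1), (1, 2), (2, 2), (3, 2), (3, 3), (2, 3), (2, 4), (1, 4)])
Fold: move[4]->U => RUURUULUL (positions: [(0, 0), (1, 0), (1, 1), (1, 2), (2, 2), (2, 3), (2, 4), (1, 4), (1, 5), (0, 5)])
Fold: move[4]->R => RUURRULUL (positions: [(0, 0), (1, 0), (1, 1), (1, 2), (2, 2), (3, 2), (3, 3), (2, 3), (2, 4), (1, 4)])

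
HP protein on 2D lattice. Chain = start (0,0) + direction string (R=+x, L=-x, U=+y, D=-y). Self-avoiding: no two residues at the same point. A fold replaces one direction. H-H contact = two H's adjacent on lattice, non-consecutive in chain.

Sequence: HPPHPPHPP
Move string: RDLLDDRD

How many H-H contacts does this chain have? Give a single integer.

Positions: [(0, 0), (1, 0), (1, -1), (0, -1), (-1, -1), (-1, -2), (-1, -3), (0, -3), (0, -4)]
H-H contact: residue 0 @(0,0) - residue 3 @(0, -1)

Answer: 1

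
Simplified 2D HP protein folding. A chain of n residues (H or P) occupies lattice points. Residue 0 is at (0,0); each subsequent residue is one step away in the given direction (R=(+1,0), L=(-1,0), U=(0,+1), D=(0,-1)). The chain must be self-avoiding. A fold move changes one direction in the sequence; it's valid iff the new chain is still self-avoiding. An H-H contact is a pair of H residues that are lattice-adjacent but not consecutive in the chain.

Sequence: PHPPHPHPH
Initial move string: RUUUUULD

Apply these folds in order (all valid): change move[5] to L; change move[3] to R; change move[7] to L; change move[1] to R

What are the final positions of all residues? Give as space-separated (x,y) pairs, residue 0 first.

Answer: (0,0) (1,0) (2,0) (2,1) (3,1) (3,2) (2,2) (1,2) (0,2)

Derivation:
Initial moves: RUUUUULD
Fold: move[5]->L => RUUUULLD (positions: [(0, 0), (1, 0), (1, 1), (1, 2), (1, 3), (1, 4), (0, 4), (-1, 4), (-1, 3)])
Fold: move[3]->R => RUURULLD (positions: [(0, 0), (1, 0), (1, 1), (1, 2), (2, 2), (2, 3), (1, 3), (0, 3), (0, 2)])
Fold: move[7]->L => RUURULLL (positions: [(0, 0), (1, 0), (1, 1), (1, 2), (2, 2), (2, 3), (1, 3), (0, 3), (-1, 3)])
Fold: move[1]->R => RRURULLL (positions: [(0, 0), (1, 0), (2, 0), (2, 1), (3, 1), (3, 2), (2, 2), (1, 2), (0, 2)])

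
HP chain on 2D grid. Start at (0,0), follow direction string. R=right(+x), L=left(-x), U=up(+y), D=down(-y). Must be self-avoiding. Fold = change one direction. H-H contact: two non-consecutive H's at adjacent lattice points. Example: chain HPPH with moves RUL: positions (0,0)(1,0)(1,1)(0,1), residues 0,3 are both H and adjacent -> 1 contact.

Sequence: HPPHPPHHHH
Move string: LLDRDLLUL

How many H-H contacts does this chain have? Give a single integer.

Answer: 2

Derivation:
Positions: [(0, 0), (-1, 0), (-2, 0), (-2, -1), (-1, -1), (-1, -2), (-2, -2), (-3, -2), (-3, -1), (-4, -1)]
H-H contact: residue 3 @(-2,-1) - residue 8 @(-3, -1)
H-H contact: residue 3 @(-2,-1) - residue 6 @(-2, -2)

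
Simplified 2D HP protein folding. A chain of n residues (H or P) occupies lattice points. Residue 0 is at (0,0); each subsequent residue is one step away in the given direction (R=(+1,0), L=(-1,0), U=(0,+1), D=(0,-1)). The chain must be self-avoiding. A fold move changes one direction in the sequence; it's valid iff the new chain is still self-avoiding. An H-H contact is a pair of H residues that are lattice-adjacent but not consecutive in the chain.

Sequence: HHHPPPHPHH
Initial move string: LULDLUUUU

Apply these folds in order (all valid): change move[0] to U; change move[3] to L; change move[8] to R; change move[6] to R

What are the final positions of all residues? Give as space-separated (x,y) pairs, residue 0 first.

Answer: (0,0) (0,1) (0,2) (-1,2) (-2,2) (-3,2) (-3,3) (-2,3) (-2,4) (-1,4)

Derivation:
Initial moves: LULDLUUUU
Fold: move[0]->U => UULDLUUUU (positions: [(0, 0), (0, 1), (0, 2), (-1, 2), (-1, 1), (-2, 1), (-2, 2), (-2, 3), (-2, 4), (-2, 5)])
Fold: move[3]->L => UULLLUUUU (positions: [(0, 0), (0, 1), (0, 2), (-1, 2), (-2, 2), (-3, 2), (-3, 3), (-3, 4), (-3, 5), (-3, 6)])
Fold: move[8]->R => UULLLUUUR (positions: [(0, 0), (0, 1), (0, 2), (-1, 2), (-2, 2), (-3, 2), (-3, 3), (-3, 4), (-3, 5), (-2, 5)])
Fold: move[6]->R => UULLLURUR (positions: [(0, 0), (0, 1), (0, 2), (-1, 2), (-2, 2), (-3, 2), (-3, 3), (-2, 3), (-2, 4), (-1, 4)])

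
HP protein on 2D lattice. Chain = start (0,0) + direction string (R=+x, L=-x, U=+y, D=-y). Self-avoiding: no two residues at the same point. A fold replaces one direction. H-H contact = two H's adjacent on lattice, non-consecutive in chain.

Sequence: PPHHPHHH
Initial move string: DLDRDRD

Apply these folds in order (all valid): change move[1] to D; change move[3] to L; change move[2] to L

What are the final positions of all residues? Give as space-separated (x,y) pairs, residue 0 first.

Answer: (0,0) (0,-1) (0,-2) (-1,-2) (-2,-2) (-2,-3) (-1,-3) (-1,-4)

Derivation:
Initial moves: DLDRDRD
Fold: move[1]->D => DDDRDRD (positions: [(0, 0), (0, -1), (0, -2), (0, -3), (1, -3), (1, -4), (2, -4), (2, -5)])
Fold: move[3]->L => DDDLDRD (positions: [(0, 0), (0, -1), (0, -2), (0, -3), (-1, -3), (-1, -4), (0, -4), (0, -5)])
Fold: move[2]->L => DDLLDRD (positions: [(0, 0), (0, -1), (0, -2), (-1, -2), (-2, -2), (-2, -3), (-1, -3), (-1, -4)])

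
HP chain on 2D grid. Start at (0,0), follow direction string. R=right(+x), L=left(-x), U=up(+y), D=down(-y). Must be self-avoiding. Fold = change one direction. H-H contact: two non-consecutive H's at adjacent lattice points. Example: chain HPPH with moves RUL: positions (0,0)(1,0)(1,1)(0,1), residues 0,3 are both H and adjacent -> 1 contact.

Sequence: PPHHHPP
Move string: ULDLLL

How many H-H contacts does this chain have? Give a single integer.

Answer: 0

Derivation:
Positions: [(0, 0), (0, 1), (-1, 1), (-1, 0), (-2, 0), (-3, 0), (-4, 0)]
No H-H contacts found.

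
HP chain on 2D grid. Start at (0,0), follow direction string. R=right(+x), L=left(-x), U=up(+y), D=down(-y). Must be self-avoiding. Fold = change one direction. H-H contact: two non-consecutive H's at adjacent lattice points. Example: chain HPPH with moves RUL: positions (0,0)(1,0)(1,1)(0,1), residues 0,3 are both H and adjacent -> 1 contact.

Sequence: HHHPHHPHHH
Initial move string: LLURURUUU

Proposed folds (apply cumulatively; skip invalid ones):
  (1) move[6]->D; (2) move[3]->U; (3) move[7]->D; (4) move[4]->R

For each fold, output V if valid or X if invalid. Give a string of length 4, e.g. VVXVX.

Initial: LLURURUUU -> [(0, 0), (-1, 0), (-2, 0), (-2, 1), (-1, 1), (-1, 2), (0, 2), (0, 3), (0, 4), (0, 5)]
Fold 1: move[6]->D => LLURURDUU INVALID (collision), skipped
Fold 2: move[3]->U => LLUUURUUU VALID
Fold 3: move[7]->D => LLUUURUDU INVALID (collision), skipped
Fold 4: move[4]->R => LLUURRUUU VALID

Answer: XVXV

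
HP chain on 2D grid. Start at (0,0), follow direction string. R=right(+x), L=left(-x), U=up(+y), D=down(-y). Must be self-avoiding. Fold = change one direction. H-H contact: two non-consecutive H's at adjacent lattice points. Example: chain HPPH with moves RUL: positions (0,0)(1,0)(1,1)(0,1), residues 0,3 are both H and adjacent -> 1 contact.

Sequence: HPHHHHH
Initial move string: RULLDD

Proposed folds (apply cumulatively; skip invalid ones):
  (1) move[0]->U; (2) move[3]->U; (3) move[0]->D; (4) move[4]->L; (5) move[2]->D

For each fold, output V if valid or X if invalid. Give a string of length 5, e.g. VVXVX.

Initial: RULLDD -> [(0, 0), (1, 0), (1, 1), (0, 1), (-1, 1), (-1, 0), (-1, -1)]
Fold 1: move[0]->U => UULLDD VALID
Fold 2: move[3]->U => UULUDD INVALID (collision), skipped
Fold 3: move[0]->D => DULLDD INVALID (collision), skipped
Fold 4: move[4]->L => UULLLD VALID
Fold 5: move[2]->D => UUDLLD INVALID (collision), skipped

Answer: VXXVX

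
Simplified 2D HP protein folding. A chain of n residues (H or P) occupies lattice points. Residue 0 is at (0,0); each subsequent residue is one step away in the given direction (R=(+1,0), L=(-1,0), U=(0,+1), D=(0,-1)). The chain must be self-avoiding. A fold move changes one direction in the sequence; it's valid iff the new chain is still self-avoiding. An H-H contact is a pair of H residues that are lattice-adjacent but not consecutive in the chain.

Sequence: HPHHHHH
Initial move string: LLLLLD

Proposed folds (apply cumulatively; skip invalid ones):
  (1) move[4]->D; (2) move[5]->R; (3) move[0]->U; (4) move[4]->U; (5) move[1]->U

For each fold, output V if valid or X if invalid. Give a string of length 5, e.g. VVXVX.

Initial: LLLLLD -> [(0, 0), (-1, 0), (-2, 0), (-3, 0), (-4, 0), (-5, 0), (-5, -1)]
Fold 1: move[4]->D => LLLLDD VALID
Fold 2: move[5]->R => LLLLDR VALID
Fold 3: move[0]->U => ULLLDR VALID
Fold 4: move[4]->U => ULLLUR VALID
Fold 5: move[1]->U => UULLUR VALID

Answer: VVVVV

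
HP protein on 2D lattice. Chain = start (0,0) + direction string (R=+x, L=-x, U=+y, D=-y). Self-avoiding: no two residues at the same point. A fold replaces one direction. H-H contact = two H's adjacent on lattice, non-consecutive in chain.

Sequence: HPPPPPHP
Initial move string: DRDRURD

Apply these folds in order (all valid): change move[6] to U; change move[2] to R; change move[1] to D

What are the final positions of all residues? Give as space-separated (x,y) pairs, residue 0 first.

Initial moves: DRDRURD
Fold: move[6]->U => DRDRURU (positions: [(0, 0), (0, -1), (1, -1), (1, -2), (2, -2), (2, -1), (3, -1), (3, 0)])
Fold: move[2]->R => DRRRURU (positions: [(0, 0), (0, -1), (1, -1), (2, -1), (3, -1), (3, 0), (4, 0), (4, 1)])
Fold: move[1]->D => DDRRURU (positions: [(0, 0), (0, -1), (0, -2), (1, -2), (2, -2), (2, -1), (3, -1), (3, 0)])

Answer: (0,0) (0,-1) (0,-2) (1,-2) (2,-2) (2,-1) (3,-1) (3,0)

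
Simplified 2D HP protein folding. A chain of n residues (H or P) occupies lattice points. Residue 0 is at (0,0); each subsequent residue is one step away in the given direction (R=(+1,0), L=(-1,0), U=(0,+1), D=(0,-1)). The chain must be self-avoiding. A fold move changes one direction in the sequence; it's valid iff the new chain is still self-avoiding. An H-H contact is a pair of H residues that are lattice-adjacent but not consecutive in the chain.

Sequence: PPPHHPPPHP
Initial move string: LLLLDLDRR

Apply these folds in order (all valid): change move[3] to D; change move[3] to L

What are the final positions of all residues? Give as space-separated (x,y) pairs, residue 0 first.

Answer: (0,0) (-1,0) (-2,0) (-3,0) (-4,0) (-4,-1) (-5,-1) (-5,-2) (-4,-2) (-3,-2)

Derivation:
Initial moves: LLLLDLDRR
Fold: move[3]->D => LLLDDLDRR (positions: [(0, 0), (-1, 0), (-2, 0), (-3, 0), (-3, -1), (-3, -2), (-4, -2), (-4, -3), (-3, -3), (-2, -3)])
Fold: move[3]->L => LLLLDLDRR (positions: [(0, 0), (-1, 0), (-2, 0), (-3, 0), (-4, 0), (-4, -1), (-5, -1), (-5, -2), (-4, -2), (-3, -2)])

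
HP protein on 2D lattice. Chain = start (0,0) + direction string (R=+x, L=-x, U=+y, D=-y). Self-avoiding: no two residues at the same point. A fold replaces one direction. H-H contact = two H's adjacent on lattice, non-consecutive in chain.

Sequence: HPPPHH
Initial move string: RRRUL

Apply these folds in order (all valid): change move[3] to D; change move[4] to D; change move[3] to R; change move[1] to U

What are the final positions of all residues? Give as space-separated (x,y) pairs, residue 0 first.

Initial moves: RRRUL
Fold: move[3]->D => RRRDL (positions: [(0, 0), (1, 0), (2, 0), (3, 0), (3, -1), (2, -1)])
Fold: move[4]->D => RRRDD (positions: [(0, 0), (1, 0), (2, 0), (3, 0), (3, -1), (3, -2)])
Fold: move[3]->R => RRRRD (positions: [(0, 0), (1, 0), (2, 0), (3, 0), (4, 0), (4, -1)])
Fold: move[1]->U => RURRD (positions: [(0, 0), (1, 0), (1, 1), (2, 1), (3, 1), (3, 0)])

Answer: (0,0) (1,0) (1,1) (2,1) (3,1) (3,0)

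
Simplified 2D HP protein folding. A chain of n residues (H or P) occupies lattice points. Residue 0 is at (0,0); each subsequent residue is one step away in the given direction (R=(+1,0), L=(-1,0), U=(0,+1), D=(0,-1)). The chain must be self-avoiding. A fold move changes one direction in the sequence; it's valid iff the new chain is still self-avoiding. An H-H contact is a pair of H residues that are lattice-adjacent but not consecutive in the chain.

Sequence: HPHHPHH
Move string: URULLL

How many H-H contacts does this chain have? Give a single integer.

Answer: 0

Derivation:
Positions: [(0, 0), (0, 1), (1, 1), (1, 2), (0, 2), (-1, 2), (-2, 2)]
No H-H contacts found.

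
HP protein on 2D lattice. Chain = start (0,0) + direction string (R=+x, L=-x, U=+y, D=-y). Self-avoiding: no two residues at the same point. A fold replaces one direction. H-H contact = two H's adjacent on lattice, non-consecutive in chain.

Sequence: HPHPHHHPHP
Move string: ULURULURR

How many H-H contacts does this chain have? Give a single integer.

Answer: 1

Derivation:
Positions: [(0, 0), (0, 1), (-1, 1), (-1, 2), (0, 2), (0, 3), (-1, 3), (-1, 4), (0, 4), (1, 4)]
H-H contact: residue 5 @(0,3) - residue 8 @(0, 4)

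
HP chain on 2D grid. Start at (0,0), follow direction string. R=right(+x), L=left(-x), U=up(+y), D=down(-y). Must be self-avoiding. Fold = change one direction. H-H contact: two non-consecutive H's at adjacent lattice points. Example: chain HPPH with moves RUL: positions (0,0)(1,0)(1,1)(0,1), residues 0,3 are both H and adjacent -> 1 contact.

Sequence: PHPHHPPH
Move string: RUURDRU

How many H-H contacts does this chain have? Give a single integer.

Answer: 1

Derivation:
Positions: [(0, 0), (1, 0), (1, 1), (1, 2), (2, 2), (2, 1), (3, 1), (3, 2)]
H-H contact: residue 4 @(2,2) - residue 7 @(3, 2)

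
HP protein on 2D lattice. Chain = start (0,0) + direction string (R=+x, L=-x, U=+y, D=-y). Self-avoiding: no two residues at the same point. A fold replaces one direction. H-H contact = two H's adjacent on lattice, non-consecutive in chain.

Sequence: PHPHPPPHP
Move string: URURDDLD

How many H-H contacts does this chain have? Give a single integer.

Positions: [(0, 0), (0, 1), (1, 1), (1, 2), (2, 2), (2, 1), (2, 0), (1, 0), (1, -1)]
No H-H contacts found.

Answer: 0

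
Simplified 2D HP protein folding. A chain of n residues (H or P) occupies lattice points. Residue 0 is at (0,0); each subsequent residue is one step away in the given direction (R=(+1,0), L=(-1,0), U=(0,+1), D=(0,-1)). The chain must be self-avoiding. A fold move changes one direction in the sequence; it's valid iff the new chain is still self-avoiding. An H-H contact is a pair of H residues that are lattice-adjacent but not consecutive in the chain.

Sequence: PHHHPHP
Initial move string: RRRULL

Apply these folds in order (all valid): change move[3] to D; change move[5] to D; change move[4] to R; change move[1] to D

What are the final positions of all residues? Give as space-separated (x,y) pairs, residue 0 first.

Initial moves: RRRULL
Fold: move[3]->D => RRRDLL (positions: [(0, 0), (1, 0), (2, 0), (3, 0), (3, -1), (2, -1), (1, -1)])
Fold: move[5]->D => RRRDLD (positions: [(0, 0), (1, 0), (2, 0), (3, 0), (3, -1), (2, -1), (2, -2)])
Fold: move[4]->R => RRRDRD (positions: [(0, 0), (1, 0), (2, 0), (3, 0), (3, -1), (4, -1), (4, -2)])
Fold: move[1]->D => RDRDRD (positions: [(0, 0), (1, 0), (1, -1), (2, -1), (2, -2), (3, -2), (3, -3)])

Answer: (0,0) (1,0) (1,-1) (2,-1) (2,-2) (3,-2) (3,-3)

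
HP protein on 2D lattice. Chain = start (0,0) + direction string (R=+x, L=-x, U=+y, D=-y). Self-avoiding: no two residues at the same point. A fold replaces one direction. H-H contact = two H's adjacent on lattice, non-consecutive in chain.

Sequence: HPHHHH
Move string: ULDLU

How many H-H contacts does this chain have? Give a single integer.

Answer: 2

Derivation:
Positions: [(0, 0), (0, 1), (-1, 1), (-1, 0), (-2, 0), (-2, 1)]
H-H contact: residue 0 @(0,0) - residue 3 @(-1, 0)
H-H contact: residue 2 @(-1,1) - residue 5 @(-2, 1)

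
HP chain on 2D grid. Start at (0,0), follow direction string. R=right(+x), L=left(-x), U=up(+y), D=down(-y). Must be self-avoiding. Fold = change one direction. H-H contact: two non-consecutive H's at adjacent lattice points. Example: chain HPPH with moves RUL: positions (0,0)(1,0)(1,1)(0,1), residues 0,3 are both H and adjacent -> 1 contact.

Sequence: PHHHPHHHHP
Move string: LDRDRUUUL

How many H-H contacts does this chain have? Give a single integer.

Positions: [(0, 0), (-1, 0), (-1, -1), (0, -1), (0, -2), (1, -2), (1, -1), (1, 0), (1, 1), (0, 1)]
H-H contact: residue 3 @(0,-1) - residue 6 @(1, -1)

Answer: 1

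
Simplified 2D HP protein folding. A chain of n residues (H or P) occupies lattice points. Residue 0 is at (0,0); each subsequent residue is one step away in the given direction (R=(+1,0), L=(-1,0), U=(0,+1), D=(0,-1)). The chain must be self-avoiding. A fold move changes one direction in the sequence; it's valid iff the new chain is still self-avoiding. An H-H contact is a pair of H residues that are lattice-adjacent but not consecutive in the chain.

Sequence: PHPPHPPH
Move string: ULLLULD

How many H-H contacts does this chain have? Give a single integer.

Answer: 1

Derivation:
Positions: [(0, 0), (0, 1), (-1, 1), (-2, 1), (-3, 1), (-3, 2), (-4, 2), (-4, 1)]
H-H contact: residue 4 @(-3,1) - residue 7 @(-4, 1)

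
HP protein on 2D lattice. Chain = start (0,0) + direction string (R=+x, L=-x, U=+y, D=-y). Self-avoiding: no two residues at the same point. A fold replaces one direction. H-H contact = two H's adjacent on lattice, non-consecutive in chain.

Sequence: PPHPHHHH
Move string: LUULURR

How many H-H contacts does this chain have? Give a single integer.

Positions: [(0, 0), (-1, 0), (-1, 1), (-1, 2), (-2, 2), (-2, 3), (-1, 3), (0, 3)]
No H-H contacts found.

Answer: 0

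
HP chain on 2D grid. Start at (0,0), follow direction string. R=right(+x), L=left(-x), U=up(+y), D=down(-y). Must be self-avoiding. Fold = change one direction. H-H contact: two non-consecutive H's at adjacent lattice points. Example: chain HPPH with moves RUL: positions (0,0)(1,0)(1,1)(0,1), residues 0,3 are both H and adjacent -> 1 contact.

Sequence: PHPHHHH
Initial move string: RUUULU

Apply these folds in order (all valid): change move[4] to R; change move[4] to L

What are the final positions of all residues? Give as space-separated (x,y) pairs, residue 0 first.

Initial moves: RUUULU
Fold: move[4]->R => RUUURU (positions: [(0, 0), (1, 0), (1, 1), (1, 2), (1, 3), (2, 3), (2, 4)])
Fold: move[4]->L => RUUULU (positions: [(0, 0), (1, 0), (1, 1), (1, 2), (1, 3), (0, 3), (0, 4)])

Answer: (0,0) (1,0) (1,1) (1,2) (1,3) (0,3) (0,4)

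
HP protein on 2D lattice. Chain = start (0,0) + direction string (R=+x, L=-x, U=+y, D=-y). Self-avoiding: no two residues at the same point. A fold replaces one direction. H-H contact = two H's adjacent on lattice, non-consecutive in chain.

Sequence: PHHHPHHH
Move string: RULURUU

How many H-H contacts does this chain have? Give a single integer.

Positions: [(0, 0), (1, 0), (1, 1), (0, 1), (0, 2), (1, 2), (1, 3), (1, 4)]
H-H contact: residue 2 @(1,1) - residue 5 @(1, 2)

Answer: 1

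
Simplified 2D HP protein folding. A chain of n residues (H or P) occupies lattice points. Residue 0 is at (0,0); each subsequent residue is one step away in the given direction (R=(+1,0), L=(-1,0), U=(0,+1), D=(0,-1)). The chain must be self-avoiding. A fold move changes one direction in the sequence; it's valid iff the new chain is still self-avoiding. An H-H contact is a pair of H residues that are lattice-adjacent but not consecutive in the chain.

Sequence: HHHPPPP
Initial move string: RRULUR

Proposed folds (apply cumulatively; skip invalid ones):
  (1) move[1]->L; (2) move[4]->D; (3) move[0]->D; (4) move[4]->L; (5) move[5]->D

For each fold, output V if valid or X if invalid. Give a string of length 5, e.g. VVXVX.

Initial: RRULUR -> [(0, 0), (1, 0), (2, 0), (2, 1), (1, 1), (1, 2), (2, 2)]
Fold 1: move[1]->L => RLULUR INVALID (collision), skipped
Fold 2: move[4]->D => RRULDR INVALID (collision), skipped
Fold 3: move[0]->D => DRULUR INVALID (collision), skipped
Fold 4: move[4]->L => RRULLR INVALID (collision), skipped
Fold 5: move[5]->D => RRULUD INVALID (collision), skipped

Answer: XXXXX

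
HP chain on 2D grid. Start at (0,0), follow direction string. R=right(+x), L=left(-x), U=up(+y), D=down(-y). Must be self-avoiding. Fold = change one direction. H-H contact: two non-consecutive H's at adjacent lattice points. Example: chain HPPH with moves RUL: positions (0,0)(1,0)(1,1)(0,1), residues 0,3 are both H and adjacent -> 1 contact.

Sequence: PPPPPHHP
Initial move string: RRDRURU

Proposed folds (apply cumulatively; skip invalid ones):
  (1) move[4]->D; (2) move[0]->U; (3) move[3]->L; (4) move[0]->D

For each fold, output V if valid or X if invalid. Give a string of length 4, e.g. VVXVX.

Initial: RRDRURU -> [(0, 0), (1, 0), (2, 0), (2, -1), (3, -1), (3, 0), (4, 0), (4, 1)]
Fold 1: move[4]->D => RRDRDRU VALID
Fold 2: move[0]->U => URDRDRU VALID
Fold 3: move[3]->L => URDLDRU INVALID (collision), skipped
Fold 4: move[0]->D => DRDRDRU VALID

Answer: VVXV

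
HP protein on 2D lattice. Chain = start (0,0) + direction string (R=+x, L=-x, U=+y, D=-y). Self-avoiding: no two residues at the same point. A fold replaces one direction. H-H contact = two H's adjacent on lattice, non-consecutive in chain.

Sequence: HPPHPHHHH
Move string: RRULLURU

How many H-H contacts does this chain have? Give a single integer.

Positions: [(0, 0), (1, 0), (2, 0), (2, 1), (1, 1), (0, 1), (0, 2), (1, 2), (1, 3)]
H-H contact: residue 0 @(0,0) - residue 5 @(0, 1)

Answer: 1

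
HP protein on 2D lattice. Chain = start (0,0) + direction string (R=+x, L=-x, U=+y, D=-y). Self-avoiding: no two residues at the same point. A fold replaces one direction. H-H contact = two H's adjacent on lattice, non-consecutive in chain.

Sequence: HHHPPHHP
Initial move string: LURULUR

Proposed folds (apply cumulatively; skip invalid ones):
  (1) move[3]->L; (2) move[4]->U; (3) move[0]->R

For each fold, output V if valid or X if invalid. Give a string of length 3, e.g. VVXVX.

Answer: XVV

Derivation:
Initial: LURULUR -> [(0, 0), (-1, 0), (-1, 1), (0, 1), (0, 2), (-1, 2), (-1, 3), (0, 3)]
Fold 1: move[3]->L => LURLLUR INVALID (collision), skipped
Fold 2: move[4]->U => LURUUUR VALID
Fold 3: move[0]->R => RURUUUR VALID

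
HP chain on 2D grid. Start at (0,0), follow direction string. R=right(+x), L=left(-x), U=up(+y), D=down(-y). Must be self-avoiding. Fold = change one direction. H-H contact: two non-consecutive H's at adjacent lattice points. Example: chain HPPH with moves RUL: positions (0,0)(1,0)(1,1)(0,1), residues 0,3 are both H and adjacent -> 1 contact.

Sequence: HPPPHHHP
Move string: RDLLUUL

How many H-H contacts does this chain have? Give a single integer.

Answer: 1

Derivation:
Positions: [(0, 0), (1, 0), (1, -1), (0, -1), (-1, -1), (-1, 0), (-1, 1), (-2, 1)]
H-H contact: residue 0 @(0,0) - residue 5 @(-1, 0)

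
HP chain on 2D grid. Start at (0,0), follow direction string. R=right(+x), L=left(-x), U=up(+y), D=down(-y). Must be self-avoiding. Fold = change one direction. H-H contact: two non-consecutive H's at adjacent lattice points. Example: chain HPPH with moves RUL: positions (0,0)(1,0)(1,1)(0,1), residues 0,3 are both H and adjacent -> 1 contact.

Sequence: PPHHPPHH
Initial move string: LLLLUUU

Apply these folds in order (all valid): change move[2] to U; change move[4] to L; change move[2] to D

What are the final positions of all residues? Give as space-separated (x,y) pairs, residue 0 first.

Answer: (0,0) (-1,0) (-2,0) (-2,-1) (-3,-1) (-4,-1) (-4,0) (-4,1)

Derivation:
Initial moves: LLLLUUU
Fold: move[2]->U => LLULUUU (positions: [(0, 0), (-1, 0), (-2, 0), (-2, 1), (-3, 1), (-3, 2), (-3, 3), (-3, 4)])
Fold: move[4]->L => LLULLUU (positions: [(0, 0), (-1, 0), (-2, 0), (-2, 1), (-3, 1), (-4, 1), (-4, 2), (-4, 3)])
Fold: move[2]->D => LLDLLUU (positions: [(0, 0), (-1, 0), (-2, 0), (-2, -1), (-3, -1), (-4, -1), (-4, 0), (-4, 1)])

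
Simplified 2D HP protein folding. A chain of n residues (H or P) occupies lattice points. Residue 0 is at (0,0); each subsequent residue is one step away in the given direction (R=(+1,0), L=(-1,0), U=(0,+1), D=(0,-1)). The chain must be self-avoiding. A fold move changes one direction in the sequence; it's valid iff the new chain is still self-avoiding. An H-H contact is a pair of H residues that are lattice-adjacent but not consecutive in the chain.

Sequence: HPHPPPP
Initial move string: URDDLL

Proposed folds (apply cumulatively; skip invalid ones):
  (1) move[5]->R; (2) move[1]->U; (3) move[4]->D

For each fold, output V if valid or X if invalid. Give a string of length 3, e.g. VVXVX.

Answer: XXV

Derivation:
Initial: URDDLL -> [(0, 0), (0, 1), (1, 1), (1, 0), (1, -1), (0, -1), (-1, -1)]
Fold 1: move[5]->R => URDDLR INVALID (collision), skipped
Fold 2: move[1]->U => UUDDLL INVALID (collision), skipped
Fold 3: move[4]->D => URDDDL VALID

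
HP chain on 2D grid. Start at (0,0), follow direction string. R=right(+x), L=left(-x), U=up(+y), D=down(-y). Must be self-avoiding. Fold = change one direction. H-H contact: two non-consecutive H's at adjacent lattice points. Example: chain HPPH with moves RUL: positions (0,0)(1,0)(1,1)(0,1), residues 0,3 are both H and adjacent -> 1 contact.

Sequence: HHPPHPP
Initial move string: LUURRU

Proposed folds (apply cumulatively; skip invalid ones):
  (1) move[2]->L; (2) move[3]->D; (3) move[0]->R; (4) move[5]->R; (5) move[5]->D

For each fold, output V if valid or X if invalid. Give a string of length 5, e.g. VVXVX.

Initial: LUURRU -> [(0, 0), (-1, 0), (-1, 1), (-1, 2), (0, 2), (1, 2), (1, 3)]
Fold 1: move[2]->L => LULRRU INVALID (collision), skipped
Fold 2: move[3]->D => LUUDRU INVALID (collision), skipped
Fold 3: move[0]->R => RUURRU VALID
Fold 4: move[5]->R => RUURRR VALID
Fold 5: move[5]->D => RUURRD VALID

Answer: XXVVV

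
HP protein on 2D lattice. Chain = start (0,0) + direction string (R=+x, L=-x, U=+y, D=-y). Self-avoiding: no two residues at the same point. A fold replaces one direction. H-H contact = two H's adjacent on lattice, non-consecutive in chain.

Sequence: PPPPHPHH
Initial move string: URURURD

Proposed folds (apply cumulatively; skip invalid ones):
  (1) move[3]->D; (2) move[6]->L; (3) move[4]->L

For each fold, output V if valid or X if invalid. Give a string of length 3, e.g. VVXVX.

Answer: XXX

Derivation:
Initial: URURURD -> [(0, 0), (0, 1), (1, 1), (1, 2), (2, 2), (2, 3), (3, 3), (3, 2)]
Fold 1: move[3]->D => URUDURD INVALID (collision), skipped
Fold 2: move[6]->L => URURURL INVALID (collision), skipped
Fold 3: move[4]->L => URURLRD INVALID (collision), skipped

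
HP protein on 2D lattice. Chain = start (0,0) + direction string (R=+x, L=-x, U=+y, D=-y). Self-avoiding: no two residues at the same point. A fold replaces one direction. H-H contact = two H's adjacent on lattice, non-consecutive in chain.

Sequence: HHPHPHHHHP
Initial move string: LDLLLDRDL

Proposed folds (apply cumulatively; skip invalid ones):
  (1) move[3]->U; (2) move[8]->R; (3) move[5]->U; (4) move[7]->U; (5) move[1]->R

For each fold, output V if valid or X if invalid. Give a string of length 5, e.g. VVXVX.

Answer: XVXXX

Derivation:
Initial: LDLLLDRDL -> [(0, 0), (-1, 0), (-1, -1), (-2, -1), (-3, -1), (-4, -1), (-4, -2), (-3, -2), (-3, -3), (-4, -3)]
Fold 1: move[3]->U => LDLULDRDL INVALID (collision), skipped
Fold 2: move[8]->R => LDLLLDRDR VALID
Fold 3: move[5]->U => LDLLLURDR INVALID (collision), skipped
Fold 4: move[7]->U => LDLLLDRUR INVALID (collision), skipped
Fold 5: move[1]->R => LRLLLDRDR INVALID (collision), skipped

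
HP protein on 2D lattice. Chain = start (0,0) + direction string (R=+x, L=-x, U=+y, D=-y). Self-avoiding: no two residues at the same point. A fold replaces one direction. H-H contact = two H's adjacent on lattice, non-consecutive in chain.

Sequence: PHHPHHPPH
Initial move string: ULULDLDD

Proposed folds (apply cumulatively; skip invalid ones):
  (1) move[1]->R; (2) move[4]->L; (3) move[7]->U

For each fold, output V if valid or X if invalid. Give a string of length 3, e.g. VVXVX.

Answer: XVX

Derivation:
Initial: ULULDLDD -> [(0, 0), (0, 1), (-1, 1), (-1, 2), (-2, 2), (-2, 1), (-3, 1), (-3, 0), (-3, -1)]
Fold 1: move[1]->R => URULDLDD INVALID (collision), skipped
Fold 2: move[4]->L => ULULLLDD VALID
Fold 3: move[7]->U => ULULLLDU INVALID (collision), skipped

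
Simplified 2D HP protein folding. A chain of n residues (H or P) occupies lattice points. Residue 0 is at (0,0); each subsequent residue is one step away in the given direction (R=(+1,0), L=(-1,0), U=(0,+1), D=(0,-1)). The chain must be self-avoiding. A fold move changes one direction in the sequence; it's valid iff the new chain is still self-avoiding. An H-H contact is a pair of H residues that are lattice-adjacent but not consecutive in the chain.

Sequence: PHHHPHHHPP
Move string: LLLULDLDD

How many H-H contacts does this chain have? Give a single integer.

Answer: 1

Derivation:
Positions: [(0, 0), (-1, 0), (-2, 0), (-3, 0), (-3, 1), (-4, 1), (-4, 0), (-5, 0), (-5, -1), (-5, -2)]
H-H contact: residue 3 @(-3,0) - residue 6 @(-4, 0)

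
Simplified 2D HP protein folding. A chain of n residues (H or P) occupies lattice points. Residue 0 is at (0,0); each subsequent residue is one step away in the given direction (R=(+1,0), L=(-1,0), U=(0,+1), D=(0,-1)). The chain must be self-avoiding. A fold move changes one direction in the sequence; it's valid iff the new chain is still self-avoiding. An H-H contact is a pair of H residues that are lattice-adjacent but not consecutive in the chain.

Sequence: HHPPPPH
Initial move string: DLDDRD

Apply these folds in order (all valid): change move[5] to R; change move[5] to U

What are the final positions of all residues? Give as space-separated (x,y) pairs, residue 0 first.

Answer: (0,0) (0,-1) (-1,-1) (-1,-2) (-1,-3) (0,-3) (0,-2)

Derivation:
Initial moves: DLDDRD
Fold: move[5]->R => DLDDRR (positions: [(0, 0), (0, -1), (-1, -1), (-1, -2), (-1, -3), (0, -3), (1, -3)])
Fold: move[5]->U => DLDDRU (positions: [(0, 0), (0, -1), (-1, -1), (-1, -2), (-1, -3), (0, -3), (0, -2)])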